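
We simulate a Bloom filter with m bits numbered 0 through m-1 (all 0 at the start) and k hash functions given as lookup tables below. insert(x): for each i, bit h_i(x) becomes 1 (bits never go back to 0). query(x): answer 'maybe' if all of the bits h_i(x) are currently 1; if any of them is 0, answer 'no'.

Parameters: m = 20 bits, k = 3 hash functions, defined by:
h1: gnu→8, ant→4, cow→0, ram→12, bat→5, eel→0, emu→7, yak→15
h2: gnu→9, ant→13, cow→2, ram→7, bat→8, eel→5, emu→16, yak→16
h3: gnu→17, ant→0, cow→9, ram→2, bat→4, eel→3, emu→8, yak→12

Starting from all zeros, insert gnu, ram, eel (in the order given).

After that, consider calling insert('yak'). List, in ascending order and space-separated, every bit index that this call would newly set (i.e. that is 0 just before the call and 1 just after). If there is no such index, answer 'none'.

Answer: 15 16

Derivation:
Start: bits=00000000000000000000
After insert 'gnu': sets bits 8 9 17 -> bits=00000000110000000100
After insert 'ram': sets bits 2 7 12 -> bits=00100001110010000100
After insert 'eel': sets bits 0 3 5 -> bits=10110101110010000100
insert 'yak' would touch bits 12 15 16; currently bit12=1, bit15=0, bit16=0
Bits that are 0 among those (would change 0->1): 15 16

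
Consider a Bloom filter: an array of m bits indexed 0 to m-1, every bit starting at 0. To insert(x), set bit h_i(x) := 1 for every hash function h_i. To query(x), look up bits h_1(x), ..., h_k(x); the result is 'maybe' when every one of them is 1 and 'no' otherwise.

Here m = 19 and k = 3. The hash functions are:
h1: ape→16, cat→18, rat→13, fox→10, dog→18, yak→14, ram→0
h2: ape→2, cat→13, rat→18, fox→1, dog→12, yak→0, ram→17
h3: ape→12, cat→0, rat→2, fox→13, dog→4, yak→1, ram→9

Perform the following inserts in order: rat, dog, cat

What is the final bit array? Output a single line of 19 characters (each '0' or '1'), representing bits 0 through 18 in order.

Start: bits=0000000000000000000
After insert 'rat': sets bits 2 13 18 -> bits=0010000000000100001
After insert 'dog': sets bits 4 12 18 -> bits=0010100000001100001
After insert 'cat': sets bits 0 13 18 -> bits=1010100000001100001

Answer: 1010100000001100001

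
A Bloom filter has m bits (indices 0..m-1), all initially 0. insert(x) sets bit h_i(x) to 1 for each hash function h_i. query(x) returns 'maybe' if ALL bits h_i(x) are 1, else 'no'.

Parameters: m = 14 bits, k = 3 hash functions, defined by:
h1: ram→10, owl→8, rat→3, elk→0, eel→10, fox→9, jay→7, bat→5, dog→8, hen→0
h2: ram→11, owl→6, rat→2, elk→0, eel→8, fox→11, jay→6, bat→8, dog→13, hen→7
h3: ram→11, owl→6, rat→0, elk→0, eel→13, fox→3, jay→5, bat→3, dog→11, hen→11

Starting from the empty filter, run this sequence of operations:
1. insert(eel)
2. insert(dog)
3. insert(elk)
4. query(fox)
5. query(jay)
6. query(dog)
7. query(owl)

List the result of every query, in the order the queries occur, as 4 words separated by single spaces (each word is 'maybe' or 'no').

Start: bits=00000000000000
Op 1: insert eel -> sets bits 8 10 13 -> bits=00000000101001
Op 2: insert dog -> sets bits 8 11 13 -> bits=00000000101101
Op 3: insert elk -> sets bits 0 -> bits=10000000101101
Op 4: query fox -> checks bit3=0, bit9=0, bit11=1 (has a 0) -> no
Op 5: query jay -> checks bit5=0, bit6=0, bit7=0 (has a 0) -> no
Op 6: query dog -> checks bit8=1, bit11=1, bit13=1 (all 1) -> maybe
Op 7: query owl -> checks bit6=0, bit8=1 (has a 0) -> no
Query results in order: no no maybe no

Answer: no no maybe no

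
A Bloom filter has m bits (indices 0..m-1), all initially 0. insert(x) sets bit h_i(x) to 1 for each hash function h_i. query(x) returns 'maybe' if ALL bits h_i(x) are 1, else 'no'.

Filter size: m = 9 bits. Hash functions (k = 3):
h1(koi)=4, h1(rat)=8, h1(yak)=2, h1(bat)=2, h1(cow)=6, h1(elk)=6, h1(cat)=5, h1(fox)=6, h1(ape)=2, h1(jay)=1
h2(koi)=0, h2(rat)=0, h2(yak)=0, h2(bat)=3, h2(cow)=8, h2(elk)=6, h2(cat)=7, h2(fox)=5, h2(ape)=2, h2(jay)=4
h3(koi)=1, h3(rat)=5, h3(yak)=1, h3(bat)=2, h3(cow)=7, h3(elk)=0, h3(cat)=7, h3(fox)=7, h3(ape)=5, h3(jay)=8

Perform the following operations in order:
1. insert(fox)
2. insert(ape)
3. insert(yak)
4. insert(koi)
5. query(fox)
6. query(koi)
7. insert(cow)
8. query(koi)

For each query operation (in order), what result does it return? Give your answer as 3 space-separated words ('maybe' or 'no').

Start: bits=000000000
Op 1: insert fox -> sets bits 5 6 7 -> bits=000001110
Op 2: insert ape -> sets bits 2 5 -> bits=001001110
Op 3: insert yak -> sets bits 0 1 2 -> bits=111001110
Op 4: insert koi -> sets bits 0 1 4 -> bits=111011110
Op 5: query fox -> checks bit5=1, bit6=1, bit7=1 (all 1) -> maybe
Op 6: query koi -> checks bit0=1, bit1=1, bit4=1 (all 1) -> maybe
Op 7: insert cow -> sets bits 6 7 8 -> bits=111011111
Op 8: query koi -> checks bit0=1, bit1=1, bit4=1 (all 1) -> maybe
Query results in order: maybe maybe maybe

Answer: maybe maybe maybe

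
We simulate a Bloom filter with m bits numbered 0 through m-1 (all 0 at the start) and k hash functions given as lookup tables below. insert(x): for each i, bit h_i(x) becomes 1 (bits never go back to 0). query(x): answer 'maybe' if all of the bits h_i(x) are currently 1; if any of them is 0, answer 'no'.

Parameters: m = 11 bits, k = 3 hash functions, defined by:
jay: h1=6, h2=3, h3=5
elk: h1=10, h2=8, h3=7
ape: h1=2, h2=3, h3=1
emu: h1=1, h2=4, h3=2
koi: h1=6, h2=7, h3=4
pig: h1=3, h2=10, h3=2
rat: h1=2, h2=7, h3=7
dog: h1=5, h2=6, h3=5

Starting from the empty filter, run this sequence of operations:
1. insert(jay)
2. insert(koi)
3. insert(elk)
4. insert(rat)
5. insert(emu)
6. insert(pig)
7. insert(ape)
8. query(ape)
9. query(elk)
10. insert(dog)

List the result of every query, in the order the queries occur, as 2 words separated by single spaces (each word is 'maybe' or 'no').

Start: bits=00000000000
Op 1: insert jay -> sets bits 3 5 6 -> bits=00010110000
Op 2: insert koi -> sets bits 4 6 7 -> bits=00011111000
Op 3: insert elk -> sets bits 7 8 10 -> bits=00011111101
Op 4: insert rat -> sets bits 2 7 -> bits=00111111101
Op 5: insert emu -> sets bits 1 2 4 -> bits=01111111101
Op 6: insert pig -> sets bits 2 3 10 -> bits=01111111101
Op 7: insert ape -> sets bits 1 2 3 -> bits=01111111101
Op 8: query ape -> checks bit1=1, bit2=1, bit3=1 (all 1) -> maybe
Op 9: query elk -> checks bit7=1, bit8=1, bit10=1 (all 1) -> maybe
Op 10: insert dog -> sets bits 5 6 -> bits=01111111101
Query results in order: maybe maybe

Answer: maybe maybe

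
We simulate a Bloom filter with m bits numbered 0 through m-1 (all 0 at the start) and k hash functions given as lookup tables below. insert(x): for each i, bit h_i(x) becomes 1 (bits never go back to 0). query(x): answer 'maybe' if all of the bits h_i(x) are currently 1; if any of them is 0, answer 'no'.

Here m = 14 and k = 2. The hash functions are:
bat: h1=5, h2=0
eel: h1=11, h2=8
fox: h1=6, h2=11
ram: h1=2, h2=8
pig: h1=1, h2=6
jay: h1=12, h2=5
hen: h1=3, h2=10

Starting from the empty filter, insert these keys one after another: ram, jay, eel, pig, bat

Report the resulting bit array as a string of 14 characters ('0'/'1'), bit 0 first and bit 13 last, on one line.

Answer: 11100110100110

Derivation:
Start: bits=00000000000000
After insert 'ram': sets bits 2 8 -> bits=00100000100000
After insert 'jay': sets bits 5 12 -> bits=00100100100010
After insert 'eel': sets bits 8 11 -> bits=00100100100110
After insert 'pig': sets bits 1 6 -> bits=01100110100110
After insert 'bat': sets bits 0 5 -> bits=11100110100110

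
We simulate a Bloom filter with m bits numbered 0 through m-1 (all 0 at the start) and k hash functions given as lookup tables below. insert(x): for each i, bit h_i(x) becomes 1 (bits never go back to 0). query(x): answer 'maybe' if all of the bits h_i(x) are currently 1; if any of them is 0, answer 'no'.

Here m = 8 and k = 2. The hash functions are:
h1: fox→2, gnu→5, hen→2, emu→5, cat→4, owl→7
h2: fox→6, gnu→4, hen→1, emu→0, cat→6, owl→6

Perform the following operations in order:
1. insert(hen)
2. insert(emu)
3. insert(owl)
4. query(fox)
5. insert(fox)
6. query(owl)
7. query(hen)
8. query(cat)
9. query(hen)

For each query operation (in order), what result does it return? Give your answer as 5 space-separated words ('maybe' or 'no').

Start: bits=00000000
Op 1: insert hen -> sets bits 1 2 -> bits=01100000
Op 2: insert emu -> sets bits 0 5 -> bits=11100100
Op 3: insert owl -> sets bits 6 7 -> bits=11100111
Op 4: query fox -> checks bit2=1, bit6=1 (all 1) -> maybe
Op 5: insert fox -> sets bits 2 6 -> bits=11100111
Op 6: query owl -> checks bit6=1, bit7=1 (all 1) -> maybe
Op 7: query hen -> checks bit1=1, bit2=1 (all 1) -> maybe
Op 8: query cat -> checks bit4=0, bit6=1 (has a 0) -> no
Op 9: query hen -> checks bit1=1, bit2=1 (all 1) -> maybe
Query results in order: maybe maybe maybe no maybe

Answer: maybe maybe maybe no maybe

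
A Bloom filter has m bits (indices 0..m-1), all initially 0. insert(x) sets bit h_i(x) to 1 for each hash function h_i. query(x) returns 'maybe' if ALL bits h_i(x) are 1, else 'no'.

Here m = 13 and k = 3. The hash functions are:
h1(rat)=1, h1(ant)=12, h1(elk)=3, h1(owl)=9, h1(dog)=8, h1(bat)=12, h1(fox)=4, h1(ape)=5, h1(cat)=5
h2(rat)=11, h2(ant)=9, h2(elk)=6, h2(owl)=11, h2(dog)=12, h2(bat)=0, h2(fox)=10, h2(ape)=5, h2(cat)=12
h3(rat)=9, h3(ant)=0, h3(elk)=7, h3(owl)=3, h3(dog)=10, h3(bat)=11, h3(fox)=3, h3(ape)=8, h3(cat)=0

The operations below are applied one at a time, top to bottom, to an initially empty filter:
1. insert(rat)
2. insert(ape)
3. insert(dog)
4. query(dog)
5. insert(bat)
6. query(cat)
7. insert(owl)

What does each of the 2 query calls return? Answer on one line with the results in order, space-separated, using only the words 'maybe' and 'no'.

Answer: maybe maybe

Derivation:
Start: bits=0000000000000
Op 1: insert rat -> sets bits 1 9 11 -> bits=0100000001010
Op 2: insert ape -> sets bits 5 8 -> bits=0100010011010
Op 3: insert dog -> sets bits 8 10 12 -> bits=0100010011111
Op 4: query dog -> checks bit8=1, bit10=1, bit12=1 (all 1) -> maybe
Op 5: insert bat -> sets bits 0 11 12 -> bits=1100010011111
Op 6: query cat -> checks bit0=1, bit5=1, bit12=1 (all 1) -> maybe
Op 7: insert owl -> sets bits 3 9 11 -> bits=1101010011111
Query results in order: maybe maybe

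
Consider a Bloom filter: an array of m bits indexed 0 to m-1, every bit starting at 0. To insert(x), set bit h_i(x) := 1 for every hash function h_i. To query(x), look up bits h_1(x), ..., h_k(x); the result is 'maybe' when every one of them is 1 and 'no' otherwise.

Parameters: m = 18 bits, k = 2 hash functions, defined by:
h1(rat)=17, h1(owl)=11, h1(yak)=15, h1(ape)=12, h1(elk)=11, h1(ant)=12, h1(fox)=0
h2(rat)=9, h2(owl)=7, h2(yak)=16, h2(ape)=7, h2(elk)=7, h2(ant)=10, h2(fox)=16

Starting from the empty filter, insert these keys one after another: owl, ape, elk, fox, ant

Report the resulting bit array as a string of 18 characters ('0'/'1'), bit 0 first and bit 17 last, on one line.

Start: bits=000000000000000000
After insert 'owl': sets bits 7 11 -> bits=000000010001000000
After insert 'ape': sets bits 7 12 -> bits=000000010001100000
After insert 'elk': sets bits 7 11 -> bits=000000010001100000
After insert 'fox': sets bits 0 16 -> bits=100000010001100010
After insert 'ant': sets bits 10 12 -> bits=100000010011100010

Answer: 100000010011100010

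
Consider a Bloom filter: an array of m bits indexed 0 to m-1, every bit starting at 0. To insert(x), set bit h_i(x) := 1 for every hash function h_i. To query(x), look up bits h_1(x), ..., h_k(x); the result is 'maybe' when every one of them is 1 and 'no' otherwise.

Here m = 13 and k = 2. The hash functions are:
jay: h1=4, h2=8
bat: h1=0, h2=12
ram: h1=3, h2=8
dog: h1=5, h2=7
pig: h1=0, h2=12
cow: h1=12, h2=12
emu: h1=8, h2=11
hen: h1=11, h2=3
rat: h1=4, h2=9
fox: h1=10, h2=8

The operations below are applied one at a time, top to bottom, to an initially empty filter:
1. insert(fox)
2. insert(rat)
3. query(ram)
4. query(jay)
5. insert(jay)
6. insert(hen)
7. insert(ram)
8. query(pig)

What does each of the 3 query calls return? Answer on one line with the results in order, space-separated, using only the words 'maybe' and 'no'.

Start: bits=0000000000000
Op 1: insert fox -> sets bits 8 10 -> bits=0000000010100
Op 2: insert rat -> sets bits 4 9 -> bits=0000100011100
Op 3: query ram -> checks bit3=0, bit8=1 (has a 0) -> no
Op 4: query jay -> checks bit4=1, bit8=1 (all 1) -> maybe
Op 5: insert jay -> sets bits 4 8 -> bits=0000100011100
Op 6: insert hen -> sets bits 3 11 -> bits=0001100011110
Op 7: insert ram -> sets bits 3 8 -> bits=0001100011110
Op 8: query pig -> checks bit0=0, bit12=0 (has a 0) -> no
Query results in order: no maybe no

Answer: no maybe no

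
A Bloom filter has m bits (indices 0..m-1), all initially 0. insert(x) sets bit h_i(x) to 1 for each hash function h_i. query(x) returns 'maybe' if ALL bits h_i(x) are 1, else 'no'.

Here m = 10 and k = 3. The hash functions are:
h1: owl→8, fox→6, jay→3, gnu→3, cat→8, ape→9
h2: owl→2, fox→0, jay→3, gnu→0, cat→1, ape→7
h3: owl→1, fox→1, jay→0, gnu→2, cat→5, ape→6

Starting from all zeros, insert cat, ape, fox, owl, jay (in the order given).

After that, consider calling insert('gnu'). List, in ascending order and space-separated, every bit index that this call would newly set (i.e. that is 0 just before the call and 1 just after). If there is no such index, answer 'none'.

Start: bits=0000000000
After insert 'cat': sets bits 1 5 8 -> bits=0100010010
After insert 'ape': sets bits 6 7 9 -> bits=0100011111
After insert 'fox': sets bits 0 1 6 -> bits=1100011111
After insert 'owl': sets bits 1 2 8 -> bits=1110011111
After insert 'jay': sets bits 0 3 -> bits=1111011111
insert 'gnu' would touch bits 0 2 3; currently bit0=1, bit2=1, bit3=1
Bits that are 0 among those (would change 0->1): none

Answer: none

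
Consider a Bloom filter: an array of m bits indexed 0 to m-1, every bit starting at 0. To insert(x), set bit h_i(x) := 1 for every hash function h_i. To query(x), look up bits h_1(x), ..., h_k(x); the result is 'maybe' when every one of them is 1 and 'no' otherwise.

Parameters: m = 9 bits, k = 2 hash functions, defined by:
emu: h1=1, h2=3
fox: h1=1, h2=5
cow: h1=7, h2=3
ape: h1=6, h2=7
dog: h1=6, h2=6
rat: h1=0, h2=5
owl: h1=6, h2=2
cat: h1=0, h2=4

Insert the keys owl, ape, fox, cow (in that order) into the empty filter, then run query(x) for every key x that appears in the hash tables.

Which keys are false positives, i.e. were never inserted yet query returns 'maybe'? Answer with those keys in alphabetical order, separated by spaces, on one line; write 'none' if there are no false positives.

Start: bits=000000000
After insert 'owl': sets bits 2 6 -> bits=001000100
After insert 'ape': sets bits 6 7 -> bits=001000110
After insert 'fox': sets bits 1 5 -> bits=011001110
After insert 'cow': sets bits 3 7 -> bits=011101110
Not inserted: cat dog emu rat — query each against bits=011101110:
query cat: checks bit0=0, bit4=0 (has a 0) -> no => not a false positive
query dog: checks bit6=1 (all 1) -> maybe => FALSE POSITIVE
query emu: checks bit1=1, bit3=1 (all 1) -> maybe => FALSE POSITIVE
query rat: checks bit0=0, bit5=1 (has a 0) -> no => not a false positive
False positives (alphabetical): dog emu

Answer: dog emu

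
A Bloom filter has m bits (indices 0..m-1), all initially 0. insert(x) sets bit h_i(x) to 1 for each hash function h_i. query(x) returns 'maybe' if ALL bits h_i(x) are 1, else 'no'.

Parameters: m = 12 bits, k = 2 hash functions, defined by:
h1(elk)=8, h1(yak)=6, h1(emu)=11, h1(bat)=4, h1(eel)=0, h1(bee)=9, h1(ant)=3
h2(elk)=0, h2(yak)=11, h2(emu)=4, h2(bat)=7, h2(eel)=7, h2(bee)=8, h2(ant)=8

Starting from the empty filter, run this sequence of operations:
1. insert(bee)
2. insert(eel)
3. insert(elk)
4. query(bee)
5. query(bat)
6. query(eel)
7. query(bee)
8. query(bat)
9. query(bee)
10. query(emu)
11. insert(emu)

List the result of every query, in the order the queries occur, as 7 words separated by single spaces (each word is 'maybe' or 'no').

Answer: maybe no maybe maybe no maybe no

Derivation:
Start: bits=000000000000
Op 1: insert bee -> sets bits 8 9 -> bits=000000001100
Op 2: insert eel -> sets bits 0 7 -> bits=100000011100
Op 3: insert elk -> sets bits 0 8 -> bits=100000011100
Op 4: query bee -> checks bit8=1, bit9=1 (all 1) -> maybe
Op 5: query bat -> checks bit4=0, bit7=1 (has a 0) -> no
Op 6: query eel -> checks bit0=1, bit7=1 (all 1) -> maybe
Op 7: query bee -> checks bit8=1, bit9=1 (all 1) -> maybe
Op 8: query bat -> checks bit4=0, bit7=1 (has a 0) -> no
Op 9: query bee -> checks bit8=1, bit9=1 (all 1) -> maybe
Op 10: query emu -> checks bit4=0, bit11=0 (has a 0) -> no
Op 11: insert emu -> sets bits 4 11 -> bits=100010011101
Query results in order: maybe no maybe maybe no maybe no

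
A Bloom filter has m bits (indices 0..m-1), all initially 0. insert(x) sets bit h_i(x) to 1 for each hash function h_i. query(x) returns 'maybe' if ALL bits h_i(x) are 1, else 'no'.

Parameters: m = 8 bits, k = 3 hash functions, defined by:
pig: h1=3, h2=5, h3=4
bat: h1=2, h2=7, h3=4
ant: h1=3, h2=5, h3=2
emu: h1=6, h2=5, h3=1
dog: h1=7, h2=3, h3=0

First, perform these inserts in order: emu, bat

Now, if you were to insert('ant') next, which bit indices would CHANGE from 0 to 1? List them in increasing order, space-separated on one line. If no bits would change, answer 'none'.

Answer: 3

Derivation:
Start: bits=00000000
After insert 'emu': sets bits 1 5 6 -> bits=01000110
After insert 'bat': sets bits 2 4 7 -> bits=01101111
insert 'ant' would touch bits 2 3 5; currently bit2=1, bit3=0, bit5=1
Bits that are 0 among those (would change 0->1): 3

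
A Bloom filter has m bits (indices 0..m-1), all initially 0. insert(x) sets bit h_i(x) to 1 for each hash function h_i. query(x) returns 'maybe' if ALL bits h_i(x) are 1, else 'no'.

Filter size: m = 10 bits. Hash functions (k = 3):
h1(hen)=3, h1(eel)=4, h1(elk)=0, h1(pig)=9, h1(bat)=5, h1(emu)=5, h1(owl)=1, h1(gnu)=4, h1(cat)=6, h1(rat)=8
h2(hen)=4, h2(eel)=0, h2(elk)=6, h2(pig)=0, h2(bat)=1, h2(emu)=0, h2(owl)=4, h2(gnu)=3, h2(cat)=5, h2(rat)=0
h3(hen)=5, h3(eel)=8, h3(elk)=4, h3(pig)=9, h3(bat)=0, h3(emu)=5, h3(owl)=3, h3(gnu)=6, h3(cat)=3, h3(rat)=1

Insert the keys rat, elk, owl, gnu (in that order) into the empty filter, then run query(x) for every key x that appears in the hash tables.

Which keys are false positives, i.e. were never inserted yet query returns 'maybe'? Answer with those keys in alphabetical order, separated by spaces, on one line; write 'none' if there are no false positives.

Start: bits=0000000000
After insert 'rat': sets bits 0 1 8 -> bits=1100000010
After insert 'elk': sets bits 0 4 6 -> bits=1100101010
After insert 'owl': sets bits 1 3 4 -> bits=1101101010
After insert 'gnu': sets bits 3 4 6 -> bits=1101101010
Not inserted: bat cat eel emu hen pig — query each against bits=1101101010:
query bat: checks bit0=1, bit1=1, bit5=0 (has a 0) -> no => not a false positive
query cat: checks bit3=1, bit5=0, bit6=1 (has a 0) -> no => not a false positive
query eel: checks bit0=1, bit4=1, bit8=1 (all 1) -> maybe => FALSE POSITIVE
query emu: checks bit0=1, bit5=0 (has a 0) -> no => not a false positive
query hen: checks bit3=1, bit4=1, bit5=0 (has a 0) -> no => not a false positive
query pig: checks bit0=1, bit9=0 (has a 0) -> no => not a false positive
False positives (alphabetical): eel

Answer: eel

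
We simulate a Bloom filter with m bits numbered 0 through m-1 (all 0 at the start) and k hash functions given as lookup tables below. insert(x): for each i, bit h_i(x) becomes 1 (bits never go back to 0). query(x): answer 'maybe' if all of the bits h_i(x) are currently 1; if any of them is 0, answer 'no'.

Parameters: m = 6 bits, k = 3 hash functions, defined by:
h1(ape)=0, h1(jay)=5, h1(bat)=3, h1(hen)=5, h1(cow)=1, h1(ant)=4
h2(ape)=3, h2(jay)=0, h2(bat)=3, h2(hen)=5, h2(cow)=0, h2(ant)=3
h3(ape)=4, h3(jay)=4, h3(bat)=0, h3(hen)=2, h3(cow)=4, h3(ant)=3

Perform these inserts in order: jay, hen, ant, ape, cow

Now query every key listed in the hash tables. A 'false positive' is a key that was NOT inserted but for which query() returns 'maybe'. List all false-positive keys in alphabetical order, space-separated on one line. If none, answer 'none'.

Start: bits=000000
After insert 'jay': sets bits 0 4 5 -> bits=100011
After insert 'hen': sets bits 2 5 -> bits=101011
After insert 'ant': sets bits 3 4 -> bits=101111
After insert 'ape': sets bits 0 3 4 -> bits=101111
After insert 'cow': sets bits 0 1 4 -> bits=111111
Not inserted: bat — query each against bits=111111:
query bat: checks bit0=1, bit3=1 (all 1) -> maybe => FALSE POSITIVE
False positives (alphabetical): bat

Answer: bat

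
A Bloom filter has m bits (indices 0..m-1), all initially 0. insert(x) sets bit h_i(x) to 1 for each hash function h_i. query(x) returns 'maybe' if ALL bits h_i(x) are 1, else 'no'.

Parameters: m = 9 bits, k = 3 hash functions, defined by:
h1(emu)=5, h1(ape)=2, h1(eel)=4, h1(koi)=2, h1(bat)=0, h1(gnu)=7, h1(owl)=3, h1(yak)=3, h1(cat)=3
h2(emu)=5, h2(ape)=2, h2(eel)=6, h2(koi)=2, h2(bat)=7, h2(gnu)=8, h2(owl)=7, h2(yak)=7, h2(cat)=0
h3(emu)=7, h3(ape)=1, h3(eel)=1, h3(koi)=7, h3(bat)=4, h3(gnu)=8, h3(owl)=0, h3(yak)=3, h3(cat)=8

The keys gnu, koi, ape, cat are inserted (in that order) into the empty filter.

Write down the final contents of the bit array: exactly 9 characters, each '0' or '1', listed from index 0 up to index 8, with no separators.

Answer: 111100011

Derivation:
Start: bits=000000000
After insert 'gnu': sets bits 7 8 -> bits=000000011
After insert 'koi': sets bits 2 7 -> bits=001000011
After insert 'ape': sets bits 1 2 -> bits=011000011
After insert 'cat': sets bits 0 3 8 -> bits=111100011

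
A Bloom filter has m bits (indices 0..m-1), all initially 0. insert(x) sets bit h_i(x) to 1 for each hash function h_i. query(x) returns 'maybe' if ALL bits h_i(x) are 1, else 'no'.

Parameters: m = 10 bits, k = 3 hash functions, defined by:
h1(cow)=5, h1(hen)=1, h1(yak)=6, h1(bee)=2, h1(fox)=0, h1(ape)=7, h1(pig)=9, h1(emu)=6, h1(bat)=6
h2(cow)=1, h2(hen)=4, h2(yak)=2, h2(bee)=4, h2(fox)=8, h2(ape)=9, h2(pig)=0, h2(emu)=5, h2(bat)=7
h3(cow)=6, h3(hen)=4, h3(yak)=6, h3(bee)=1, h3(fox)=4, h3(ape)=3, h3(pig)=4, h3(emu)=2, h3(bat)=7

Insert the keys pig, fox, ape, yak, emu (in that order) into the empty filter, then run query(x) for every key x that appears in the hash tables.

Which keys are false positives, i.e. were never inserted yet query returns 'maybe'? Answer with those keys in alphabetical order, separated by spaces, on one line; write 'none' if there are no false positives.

Start: bits=0000000000
After insert 'pig': sets bits 0 4 9 -> bits=1000100001
After insert 'fox': sets bits 0 4 8 -> bits=1000100011
After insert 'ape': sets bits 3 7 9 -> bits=1001100111
After insert 'yak': sets bits 2 6 -> bits=1011101111
After insert 'emu': sets bits 2 5 6 -> bits=1011111111
Not inserted: bat bee cow hen — query each against bits=1011111111:
query bat: checks bit6=1, bit7=1 (all 1) -> maybe => FALSE POSITIVE
query bee: checks bit1=0, bit2=1, bit4=1 (has a 0) -> no => not a false positive
query cow: checks bit1=0, bit5=1, bit6=1 (has a 0) -> no => not a false positive
query hen: checks bit1=0, bit4=1 (has a 0) -> no => not a false positive
False positives (alphabetical): bat

Answer: bat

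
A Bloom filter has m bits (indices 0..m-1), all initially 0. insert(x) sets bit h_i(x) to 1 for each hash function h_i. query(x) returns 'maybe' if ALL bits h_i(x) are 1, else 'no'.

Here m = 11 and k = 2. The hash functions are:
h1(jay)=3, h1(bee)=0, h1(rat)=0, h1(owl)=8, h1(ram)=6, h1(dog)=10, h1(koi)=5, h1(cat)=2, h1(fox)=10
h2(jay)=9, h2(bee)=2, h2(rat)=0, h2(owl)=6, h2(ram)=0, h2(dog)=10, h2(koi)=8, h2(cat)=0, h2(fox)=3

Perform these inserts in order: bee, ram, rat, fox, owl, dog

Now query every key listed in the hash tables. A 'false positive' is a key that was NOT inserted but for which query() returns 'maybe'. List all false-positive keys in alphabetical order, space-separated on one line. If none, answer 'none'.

Answer: cat

Derivation:
Start: bits=00000000000
After insert 'bee': sets bits 0 2 -> bits=10100000000
After insert 'ram': sets bits 0 6 -> bits=10100010000
After insert 'rat': sets bits 0 -> bits=10100010000
After insert 'fox': sets bits 3 10 -> bits=10110010001
After insert 'owl': sets bits 6 8 -> bits=10110010101
After insert 'dog': sets bits 10 -> bits=10110010101
Not inserted: cat jay koi — query each against bits=10110010101:
query cat: checks bit0=1, bit2=1 (all 1) -> maybe => FALSE POSITIVE
query jay: checks bit3=1, bit9=0 (has a 0) -> no => not a false positive
query koi: checks bit5=0, bit8=1 (has a 0) -> no => not a false positive
False positives (alphabetical): cat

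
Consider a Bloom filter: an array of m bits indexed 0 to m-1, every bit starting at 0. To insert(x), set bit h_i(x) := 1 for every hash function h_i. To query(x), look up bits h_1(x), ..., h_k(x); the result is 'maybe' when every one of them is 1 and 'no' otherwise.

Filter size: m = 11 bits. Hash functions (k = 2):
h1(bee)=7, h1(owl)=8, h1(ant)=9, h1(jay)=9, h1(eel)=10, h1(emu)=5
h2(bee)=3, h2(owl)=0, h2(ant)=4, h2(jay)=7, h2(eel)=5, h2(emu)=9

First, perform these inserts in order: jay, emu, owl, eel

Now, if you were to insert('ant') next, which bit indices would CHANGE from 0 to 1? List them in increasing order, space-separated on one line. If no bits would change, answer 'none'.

Start: bits=00000000000
After insert 'jay': sets bits 7 9 -> bits=00000001010
After insert 'emu': sets bits 5 9 -> bits=00000101010
After insert 'owl': sets bits 0 8 -> bits=10000101110
After insert 'eel': sets bits 5 10 -> bits=10000101111
insert 'ant' would touch bits 4 9; currently bit4=0, bit9=1
Bits that are 0 among those (would change 0->1): 4

Answer: 4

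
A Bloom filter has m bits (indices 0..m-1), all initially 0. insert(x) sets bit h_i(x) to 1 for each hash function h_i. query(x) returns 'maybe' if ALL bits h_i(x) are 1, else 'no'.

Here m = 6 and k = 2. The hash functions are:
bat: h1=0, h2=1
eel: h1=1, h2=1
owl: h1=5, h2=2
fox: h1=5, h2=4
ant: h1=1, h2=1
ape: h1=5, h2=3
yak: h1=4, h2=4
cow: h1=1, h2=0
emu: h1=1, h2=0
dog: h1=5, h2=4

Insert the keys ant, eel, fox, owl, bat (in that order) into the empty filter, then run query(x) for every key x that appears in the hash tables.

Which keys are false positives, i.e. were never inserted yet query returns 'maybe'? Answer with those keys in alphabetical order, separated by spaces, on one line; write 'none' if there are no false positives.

Start: bits=000000
After insert 'ant': sets bits 1 -> bits=010000
After insert 'eel': sets bits 1 -> bits=010000
After insert 'fox': sets bits 4 5 -> bits=010011
After insert 'owl': sets bits 2 5 -> bits=011011
After insert 'bat': sets bits 0 1 -> bits=111011
Not inserted: ape cow dog emu yak — query each against bits=111011:
query ape: checks bit3=0, bit5=1 (has a 0) -> no => not a false positive
query cow: checks bit0=1, bit1=1 (all 1) -> maybe => FALSE POSITIVE
query dog: checks bit4=1, bit5=1 (all 1) -> maybe => FALSE POSITIVE
query emu: checks bit0=1, bit1=1 (all 1) -> maybe => FALSE POSITIVE
query yak: checks bit4=1 (all 1) -> maybe => FALSE POSITIVE
False positives (alphabetical): cow dog emu yak

Answer: cow dog emu yak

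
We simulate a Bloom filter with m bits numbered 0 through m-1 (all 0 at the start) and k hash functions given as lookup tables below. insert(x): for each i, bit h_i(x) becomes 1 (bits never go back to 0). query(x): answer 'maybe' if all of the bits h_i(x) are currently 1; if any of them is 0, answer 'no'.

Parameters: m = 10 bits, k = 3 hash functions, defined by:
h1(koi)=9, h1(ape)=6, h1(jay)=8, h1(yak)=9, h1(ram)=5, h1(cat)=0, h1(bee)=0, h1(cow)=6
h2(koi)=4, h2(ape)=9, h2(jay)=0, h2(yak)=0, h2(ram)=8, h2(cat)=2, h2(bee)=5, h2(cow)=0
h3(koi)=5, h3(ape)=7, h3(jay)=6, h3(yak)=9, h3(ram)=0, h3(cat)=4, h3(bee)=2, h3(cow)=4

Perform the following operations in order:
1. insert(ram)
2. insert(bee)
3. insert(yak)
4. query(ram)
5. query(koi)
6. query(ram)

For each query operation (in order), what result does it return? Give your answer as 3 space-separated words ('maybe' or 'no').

Start: bits=0000000000
Op 1: insert ram -> sets bits 0 5 8 -> bits=1000010010
Op 2: insert bee -> sets bits 0 2 5 -> bits=1010010010
Op 3: insert yak -> sets bits 0 9 -> bits=1010010011
Op 4: query ram -> checks bit0=1, bit5=1, bit8=1 (all 1) -> maybe
Op 5: query koi -> checks bit4=0, bit5=1, bit9=1 (has a 0) -> no
Op 6: query ram -> checks bit0=1, bit5=1, bit8=1 (all 1) -> maybe
Query results in order: maybe no maybe

Answer: maybe no maybe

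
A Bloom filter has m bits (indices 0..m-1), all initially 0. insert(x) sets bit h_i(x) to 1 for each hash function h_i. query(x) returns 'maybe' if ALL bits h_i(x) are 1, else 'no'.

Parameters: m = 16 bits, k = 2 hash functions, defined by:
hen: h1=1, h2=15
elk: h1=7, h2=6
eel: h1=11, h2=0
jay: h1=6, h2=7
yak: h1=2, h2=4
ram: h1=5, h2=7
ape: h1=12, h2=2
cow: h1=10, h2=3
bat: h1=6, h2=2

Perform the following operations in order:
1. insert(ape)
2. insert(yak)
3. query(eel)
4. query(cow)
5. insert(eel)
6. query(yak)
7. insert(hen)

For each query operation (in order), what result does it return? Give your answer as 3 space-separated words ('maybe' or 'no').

Answer: no no maybe

Derivation:
Start: bits=0000000000000000
Op 1: insert ape -> sets bits 2 12 -> bits=0010000000001000
Op 2: insert yak -> sets bits 2 4 -> bits=0010100000001000
Op 3: query eel -> checks bit0=0, bit11=0 (has a 0) -> no
Op 4: query cow -> checks bit3=0, bit10=0 (has a 0) -> no
Op 5: insert eel -> sets bits 0 11 -> bits=1010100000011000
Op 6: query yak -> checks bit2=1, bit4=1 (all 1) -> maybe
Op 7: insert hen -> sets bits 1 15 -> bits=1110100000011001
Query results in order: no no maybe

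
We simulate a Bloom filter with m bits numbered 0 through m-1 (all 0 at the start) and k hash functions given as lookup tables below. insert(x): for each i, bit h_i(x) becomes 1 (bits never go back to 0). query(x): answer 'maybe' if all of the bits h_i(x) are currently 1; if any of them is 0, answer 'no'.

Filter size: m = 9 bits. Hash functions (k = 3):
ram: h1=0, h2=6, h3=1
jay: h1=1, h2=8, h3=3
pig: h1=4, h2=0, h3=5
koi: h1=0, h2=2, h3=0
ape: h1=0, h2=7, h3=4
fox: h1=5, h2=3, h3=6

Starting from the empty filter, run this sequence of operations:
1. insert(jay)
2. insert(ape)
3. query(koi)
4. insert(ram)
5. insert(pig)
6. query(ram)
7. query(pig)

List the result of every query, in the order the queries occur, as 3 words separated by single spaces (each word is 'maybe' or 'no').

Answer: no maybe maybe

Derivation:
Start: bits=000000000
Op 1: insert jay -> sets bits 1 3 8 -> bits=010100001
Op 2: insert ape -> sets bits 0 4 7 -> bits=110110011
Op 3: query koi -> checks bit0=1, bit2=0 (has a 0) -> no
Op 4: insert ram -> sets bits 0 1 6 -> bits=110110111
Op 5: insert pig -> sets bits 0 4 5 -> bits=110111111
Op 6: query ram -> checks bit0=1, bit1=1, bit6=1 (all 1) -> maybe
Op 7: query pig -> checks bit0=1, bit4=1, bit5=1 (all 1) -> maybe
Query results in order: no maybe maybe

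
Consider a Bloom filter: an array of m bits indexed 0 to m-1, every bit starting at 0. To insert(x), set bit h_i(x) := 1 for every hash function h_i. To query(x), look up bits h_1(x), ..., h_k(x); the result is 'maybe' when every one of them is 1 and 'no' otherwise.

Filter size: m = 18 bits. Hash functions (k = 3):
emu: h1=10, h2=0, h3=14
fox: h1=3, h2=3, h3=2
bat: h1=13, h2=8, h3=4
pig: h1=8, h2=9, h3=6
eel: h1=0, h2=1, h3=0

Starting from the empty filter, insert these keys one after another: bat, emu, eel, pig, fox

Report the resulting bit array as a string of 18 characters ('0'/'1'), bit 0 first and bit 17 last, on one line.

Answer: 111110101110011000

Derivation:
Start: bits=000000000000000000
After insert 'bat': sets bits 4 8 13 -> bits=000010001000010000
After insert 'emu': sets bits 0 10 14 -> bits=100010001010011000
After insert 'eel': sets bits 0 1 -> bits=110010001010011000
After insert 'pig': sets bits 6 8 9 -> bits=110010101110011000
After insert 'fox': sets bits 2 3 -> bits=111110101110011000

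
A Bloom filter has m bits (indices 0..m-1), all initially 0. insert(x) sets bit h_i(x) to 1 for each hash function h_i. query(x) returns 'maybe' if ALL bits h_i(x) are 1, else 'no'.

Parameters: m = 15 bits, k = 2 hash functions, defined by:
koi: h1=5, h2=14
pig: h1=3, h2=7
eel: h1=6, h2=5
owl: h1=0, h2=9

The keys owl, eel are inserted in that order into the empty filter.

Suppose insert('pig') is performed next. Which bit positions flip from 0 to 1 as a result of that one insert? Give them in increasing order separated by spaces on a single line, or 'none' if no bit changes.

Answer: 3 7

Derivation:
Start: bits=000000000000000
After insert 'owl': sets bits 0 9 -> bits=100000000100000
After insert 'eel': sets bits 5 6 -> bits=100001100100000
insert 'pig' would touch bits 3 7; currently bit3=0, bit7=0
Bits that are 0 among those (would change 0->1): 3 7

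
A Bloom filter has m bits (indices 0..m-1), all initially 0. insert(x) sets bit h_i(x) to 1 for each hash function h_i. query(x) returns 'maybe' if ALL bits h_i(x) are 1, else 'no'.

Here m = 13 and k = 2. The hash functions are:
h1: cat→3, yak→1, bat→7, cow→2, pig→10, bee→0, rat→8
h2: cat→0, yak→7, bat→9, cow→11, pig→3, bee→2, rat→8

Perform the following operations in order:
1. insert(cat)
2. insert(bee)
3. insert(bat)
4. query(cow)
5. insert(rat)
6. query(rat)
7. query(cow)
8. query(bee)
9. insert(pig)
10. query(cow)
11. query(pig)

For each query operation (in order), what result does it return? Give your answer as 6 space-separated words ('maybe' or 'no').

Answer: no maybe no maybe no maybe

Derivation:
Start: bits=0000000000000
Op 1: insert cat -> sets bits 0 3 -> bits=1001000000000
Op 2: insert bee -> sets bits 0 2 -> bits=1011000000000
Op 3: insert bat -> sets bits 7 9 -> bits=1011000101000
Op 4: query cow -> checks bit2=1, bit11=0 (has a 0) -> no
Op 5: insert rat -> sets bits 8 -> bits=1011000111000
Op 6: query rat -> checks bit8=1 (all 1) -> maybe
Op 7: query cow -> checks bit2=1, bit11=0 (has a 0) -> no
Op 8: query bee -> checks bit0=1, bit2=1 (all 1) -> maybe
Op 9: insert pig -> sets bits 3 10 -> bits=1011000111100
Op 10: query cow -> checks bit2=1, bit11=0 (has a 0) -> no
Op 11: query pig -> checks bit3=1, bit10=1 (all 1) -> maybe
Query results in order: no maybe no maybe no maybe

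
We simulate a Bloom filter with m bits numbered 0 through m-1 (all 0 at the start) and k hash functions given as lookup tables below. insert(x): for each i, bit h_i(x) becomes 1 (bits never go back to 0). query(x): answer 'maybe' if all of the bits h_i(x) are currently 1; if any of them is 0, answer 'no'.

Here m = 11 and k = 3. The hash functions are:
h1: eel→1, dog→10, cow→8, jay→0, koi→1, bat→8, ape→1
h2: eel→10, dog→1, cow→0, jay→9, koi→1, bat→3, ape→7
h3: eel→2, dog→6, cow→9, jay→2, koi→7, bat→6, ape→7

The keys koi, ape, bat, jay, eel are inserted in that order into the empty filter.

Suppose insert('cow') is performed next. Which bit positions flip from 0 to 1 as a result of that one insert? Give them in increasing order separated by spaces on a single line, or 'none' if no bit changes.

Answer: none

Derivation:
Start: bits=00000000000
After insert 'koi': sets bits 1 7 -> bits=01000001000
After insert 'ape': sets bits 1 7 -> bits=01000001000
After insert 'bat': sets bits 3 6 8 -> bits=01010011100
After insert 'jay': sets bits 0 2 9 -> bits=11110011110
After insert 'eel': sets bits 1 2 10 -> bits=11110011111
insert 'cow' would touch bits 0 8 9; currently bit0=1, bit8=1, bit9=1
Bits that are 0 among those (would change 0->1): none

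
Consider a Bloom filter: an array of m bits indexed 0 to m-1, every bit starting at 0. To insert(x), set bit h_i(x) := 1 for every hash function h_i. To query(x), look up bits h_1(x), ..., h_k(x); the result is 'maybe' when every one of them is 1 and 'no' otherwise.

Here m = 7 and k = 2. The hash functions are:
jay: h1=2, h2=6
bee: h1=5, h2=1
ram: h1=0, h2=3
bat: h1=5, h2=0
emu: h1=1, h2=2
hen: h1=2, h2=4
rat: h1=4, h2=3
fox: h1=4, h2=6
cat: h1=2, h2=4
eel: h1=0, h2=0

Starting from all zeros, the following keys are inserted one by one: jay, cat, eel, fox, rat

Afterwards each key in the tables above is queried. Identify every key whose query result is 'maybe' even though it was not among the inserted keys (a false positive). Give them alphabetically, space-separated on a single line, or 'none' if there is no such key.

Start: bits=0000000
After insert 'jay': sets bits 2 6 -> bits=0010001
After insert 'cat': sets bits 2 4 -> bits=0010101
After insert 'eel': sets bits 0 -> bits=1010101
After insert 'fox': sets bits 4 6 -> bits=1010101
After insert 'rat': sets bits 3 4 -> bits=1011101
Not inserted: bat bee emu hen ram — query each against bits=1011101:
query bat: checks bit0=1, bit5=0 (has a 0) -> no => not a false positive
query bee: checks bit1=0, bit5=0 (has a 0) -> no => not a false positive
query emu: checks bit1=0, bit2=1 (has a 0) -> no => not a false positive
query hen: checks bit2=1, bit4=1 (all 1) -> maybe => FALSE POSITIVE
query ram: checks bit0=1, bit3=1 (all 1) -> maybe => FALSE POSITIVE
False positives (alphabetical): hen ram

Answer: hen ram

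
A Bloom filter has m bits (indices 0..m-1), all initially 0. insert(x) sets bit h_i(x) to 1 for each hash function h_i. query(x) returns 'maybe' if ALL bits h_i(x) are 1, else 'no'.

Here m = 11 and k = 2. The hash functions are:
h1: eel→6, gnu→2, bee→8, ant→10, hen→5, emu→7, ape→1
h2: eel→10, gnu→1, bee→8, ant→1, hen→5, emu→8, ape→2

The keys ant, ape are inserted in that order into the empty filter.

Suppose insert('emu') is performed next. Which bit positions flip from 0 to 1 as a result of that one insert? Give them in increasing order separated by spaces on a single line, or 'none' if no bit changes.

Answer: 7 8

Derivation:
Start: bits=00000000000
After insert 'ant': sets bits 1 10 -> bits=01000000001
After insert 'ape': sets bits 1 2 -> bits=01100000001
insert 'emu' would touch bits 7 8; currently bit7=0, bit8=0
Bits that are 0 among those (would change 0->1): 7 8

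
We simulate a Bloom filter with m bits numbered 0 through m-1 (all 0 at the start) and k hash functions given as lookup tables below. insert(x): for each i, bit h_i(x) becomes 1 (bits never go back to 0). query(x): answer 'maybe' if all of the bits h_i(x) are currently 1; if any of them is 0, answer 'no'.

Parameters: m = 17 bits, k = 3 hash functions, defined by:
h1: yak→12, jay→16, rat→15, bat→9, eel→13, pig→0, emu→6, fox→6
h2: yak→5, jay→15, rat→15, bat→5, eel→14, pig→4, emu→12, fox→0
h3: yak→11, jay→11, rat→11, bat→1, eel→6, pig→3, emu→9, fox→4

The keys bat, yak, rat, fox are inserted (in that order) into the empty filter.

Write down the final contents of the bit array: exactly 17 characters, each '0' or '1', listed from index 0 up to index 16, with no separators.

Answer: 11001110010110010

Derivation:
Start: bits=00000000000000000
After insert 'bat': sets bits 1 5 9 -> bits=01000100010000000
After insert 'yak': sets bits 5 11 12 -> bits=01000100010110000
After insert 'rat': sets bits 11 15 -> bits=01000100010110010
After insert 'fox': sets bits 0 4 6 -> bits=11001110010110010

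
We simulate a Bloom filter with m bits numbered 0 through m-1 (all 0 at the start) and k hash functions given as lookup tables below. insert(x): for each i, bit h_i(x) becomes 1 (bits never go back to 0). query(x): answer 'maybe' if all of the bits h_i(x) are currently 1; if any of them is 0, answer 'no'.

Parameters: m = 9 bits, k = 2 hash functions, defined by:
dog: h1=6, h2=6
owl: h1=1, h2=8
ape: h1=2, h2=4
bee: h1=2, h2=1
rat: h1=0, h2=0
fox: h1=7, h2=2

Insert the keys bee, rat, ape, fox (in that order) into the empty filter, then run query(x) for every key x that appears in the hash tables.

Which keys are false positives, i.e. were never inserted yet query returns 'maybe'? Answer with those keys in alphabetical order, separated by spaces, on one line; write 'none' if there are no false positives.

Answer: none

Derivation:
Start: bits=000000000
After insert 'bee': sets bits 1 2 -> bits=011000000
After insert 'rat': sets bits 0 -> bits=111000000
After insert 'ape': sets bits 2 4 -> bits=111010000
After insert 'fox': sets bits 2 7 -> bits=111010010
Not inserted: dog owl — query each against bits=111010010:
query dog: checks bit6=0 (has a 0) -> no => not a false positive
query owl: checks bit1=1, bit8=0 (has a 0) -> no => not a false positive
False positives (alphabetical): none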